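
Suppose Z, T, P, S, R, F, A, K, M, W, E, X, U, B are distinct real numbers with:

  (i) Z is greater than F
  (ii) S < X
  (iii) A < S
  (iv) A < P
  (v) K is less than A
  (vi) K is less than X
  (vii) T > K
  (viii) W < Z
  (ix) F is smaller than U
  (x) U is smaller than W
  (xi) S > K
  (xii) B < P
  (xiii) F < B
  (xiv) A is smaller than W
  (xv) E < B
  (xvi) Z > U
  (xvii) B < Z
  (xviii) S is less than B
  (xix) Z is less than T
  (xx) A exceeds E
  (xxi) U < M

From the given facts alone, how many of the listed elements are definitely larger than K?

8

The elements the relations force above K are A, S, W, B, X, Z, T, P — no chain reaches any other.
That is 8.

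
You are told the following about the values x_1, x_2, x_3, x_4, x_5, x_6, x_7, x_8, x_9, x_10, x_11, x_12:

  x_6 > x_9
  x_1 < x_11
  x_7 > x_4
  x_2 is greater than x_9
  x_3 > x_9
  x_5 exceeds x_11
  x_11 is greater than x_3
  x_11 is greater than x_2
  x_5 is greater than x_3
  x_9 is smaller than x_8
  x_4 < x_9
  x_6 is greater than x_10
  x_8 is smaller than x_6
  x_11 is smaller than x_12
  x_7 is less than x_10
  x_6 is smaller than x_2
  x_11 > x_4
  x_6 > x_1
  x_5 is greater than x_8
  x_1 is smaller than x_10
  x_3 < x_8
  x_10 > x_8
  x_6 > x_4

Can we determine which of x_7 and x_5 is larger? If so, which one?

x_7 < x_10 < x_6 < x_2 < x_11 < x_5, by transitivity through x_10, x_6, x_2, x_11.
So x_5 is larger.

x_5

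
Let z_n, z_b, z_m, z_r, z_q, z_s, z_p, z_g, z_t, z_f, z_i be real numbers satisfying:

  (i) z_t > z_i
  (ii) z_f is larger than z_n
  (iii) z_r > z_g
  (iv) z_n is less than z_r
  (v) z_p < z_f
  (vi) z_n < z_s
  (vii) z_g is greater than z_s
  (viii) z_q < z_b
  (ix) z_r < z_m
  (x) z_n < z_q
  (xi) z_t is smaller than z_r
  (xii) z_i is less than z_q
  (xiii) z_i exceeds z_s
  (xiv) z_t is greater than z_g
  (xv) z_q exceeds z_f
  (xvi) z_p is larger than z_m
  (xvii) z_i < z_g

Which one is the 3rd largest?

z_f

Piecing the relations together gives one ordering: z_n < z_s < z_i < z_g < z_t < z_r < z_m < z_p < z_f < z_q < z_b.
Counting 3 from the largest end gives z_f.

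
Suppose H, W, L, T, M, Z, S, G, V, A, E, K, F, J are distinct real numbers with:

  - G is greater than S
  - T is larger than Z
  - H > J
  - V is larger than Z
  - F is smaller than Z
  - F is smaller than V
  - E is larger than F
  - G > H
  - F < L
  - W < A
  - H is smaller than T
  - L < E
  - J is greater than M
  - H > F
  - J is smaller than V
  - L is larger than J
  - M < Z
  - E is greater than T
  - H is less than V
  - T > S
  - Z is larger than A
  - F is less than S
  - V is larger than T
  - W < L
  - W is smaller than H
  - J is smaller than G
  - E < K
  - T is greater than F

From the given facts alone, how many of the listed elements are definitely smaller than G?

6

From G the given relations immediately reach J, S, H.
From those, F, M, W — 6 in total.
No other element is forced below G by the given relations, so the count is 6.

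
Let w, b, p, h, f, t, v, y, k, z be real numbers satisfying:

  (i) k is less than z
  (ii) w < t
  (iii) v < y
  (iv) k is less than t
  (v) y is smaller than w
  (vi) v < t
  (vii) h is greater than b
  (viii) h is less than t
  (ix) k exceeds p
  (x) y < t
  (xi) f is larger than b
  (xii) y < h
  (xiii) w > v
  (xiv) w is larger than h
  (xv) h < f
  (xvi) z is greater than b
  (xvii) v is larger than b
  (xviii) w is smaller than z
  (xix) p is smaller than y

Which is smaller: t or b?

b < v and v < y give b < y.
With y < h: b < v < y < h.
With h < w: b < v < y < h < w.
Then w < t extends the chain to t.
So b < t; b is the smaller of the two.

b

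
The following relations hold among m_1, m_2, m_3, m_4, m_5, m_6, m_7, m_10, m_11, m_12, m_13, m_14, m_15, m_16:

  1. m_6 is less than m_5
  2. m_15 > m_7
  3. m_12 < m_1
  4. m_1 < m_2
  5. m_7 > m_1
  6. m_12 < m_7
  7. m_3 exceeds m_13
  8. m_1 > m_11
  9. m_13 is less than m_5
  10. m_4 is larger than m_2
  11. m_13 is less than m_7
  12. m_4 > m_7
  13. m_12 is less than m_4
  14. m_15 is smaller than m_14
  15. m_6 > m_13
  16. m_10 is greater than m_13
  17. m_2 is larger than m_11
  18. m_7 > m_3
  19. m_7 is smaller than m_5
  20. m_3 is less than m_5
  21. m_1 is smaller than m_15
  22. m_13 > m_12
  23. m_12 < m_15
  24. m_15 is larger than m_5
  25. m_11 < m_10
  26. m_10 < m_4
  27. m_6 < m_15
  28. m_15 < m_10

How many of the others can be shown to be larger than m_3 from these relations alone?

Directly above m_3: m_7, m_5.
One step further: m_15, m_4 (4 so far).
One step further: m_14, m_10 (6 so far).
No other element is forced above m_3 by the given relations, so the count is 6.

6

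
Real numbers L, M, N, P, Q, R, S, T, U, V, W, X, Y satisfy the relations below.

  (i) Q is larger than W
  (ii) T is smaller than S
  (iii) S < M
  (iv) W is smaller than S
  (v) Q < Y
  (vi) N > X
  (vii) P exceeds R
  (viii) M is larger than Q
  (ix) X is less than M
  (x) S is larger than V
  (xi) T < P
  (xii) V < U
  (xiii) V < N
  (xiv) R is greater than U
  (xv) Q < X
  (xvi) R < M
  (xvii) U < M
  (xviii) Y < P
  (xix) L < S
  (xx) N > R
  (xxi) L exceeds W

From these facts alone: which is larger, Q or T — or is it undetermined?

undetermined

Following every chain through Q: above Q we get X, Y, P, M, N; below Q we get W.
T is not reached, and no chain runs the other way from T to Q.
So the given relations leave the order of Q and T undetermined.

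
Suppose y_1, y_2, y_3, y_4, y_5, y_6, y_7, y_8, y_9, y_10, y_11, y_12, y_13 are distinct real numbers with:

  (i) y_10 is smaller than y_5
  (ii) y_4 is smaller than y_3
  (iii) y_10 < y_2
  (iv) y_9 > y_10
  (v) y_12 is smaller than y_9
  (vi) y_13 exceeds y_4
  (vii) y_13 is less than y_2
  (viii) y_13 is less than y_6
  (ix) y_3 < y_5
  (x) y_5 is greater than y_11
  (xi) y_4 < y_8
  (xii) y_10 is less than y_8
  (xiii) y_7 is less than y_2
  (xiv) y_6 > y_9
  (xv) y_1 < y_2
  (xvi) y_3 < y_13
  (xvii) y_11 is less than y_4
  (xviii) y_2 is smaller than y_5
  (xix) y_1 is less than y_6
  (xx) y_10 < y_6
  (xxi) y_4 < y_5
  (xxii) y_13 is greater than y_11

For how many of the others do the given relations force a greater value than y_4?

Directly above y_4: y_3, y_13, y_8, y_5.
One step further: y_2, y_6 (6 so far).
Nothing else is reachable above y_4; 6 in all.

6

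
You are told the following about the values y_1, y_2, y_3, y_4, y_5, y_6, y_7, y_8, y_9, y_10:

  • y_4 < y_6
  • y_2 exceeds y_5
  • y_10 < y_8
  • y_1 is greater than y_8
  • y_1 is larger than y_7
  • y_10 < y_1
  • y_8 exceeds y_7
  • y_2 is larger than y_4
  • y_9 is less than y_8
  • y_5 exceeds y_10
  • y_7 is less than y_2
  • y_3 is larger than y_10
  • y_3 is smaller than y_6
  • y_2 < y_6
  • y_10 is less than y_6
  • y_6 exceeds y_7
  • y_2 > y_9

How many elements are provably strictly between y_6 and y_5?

The relations place y_5 below y_6. An element lies strictly between them when it is forced above y_5 and also forced below y_6.
Above y_5: {y_2}. Below y_6: {y_9, y_7, y_10, y_3, y_4, y_2}.
Intersection: {y_2} — 1.

1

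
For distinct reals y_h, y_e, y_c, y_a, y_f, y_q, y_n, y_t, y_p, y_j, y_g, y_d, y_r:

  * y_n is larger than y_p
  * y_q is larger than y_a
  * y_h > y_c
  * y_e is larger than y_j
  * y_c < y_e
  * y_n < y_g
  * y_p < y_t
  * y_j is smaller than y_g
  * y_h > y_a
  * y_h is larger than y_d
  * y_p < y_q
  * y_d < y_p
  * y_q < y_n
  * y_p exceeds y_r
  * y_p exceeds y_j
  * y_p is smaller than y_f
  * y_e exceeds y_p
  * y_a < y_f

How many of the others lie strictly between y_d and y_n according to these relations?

2

The relations place y_d below y_n. An element lies strictly between them when it is forced above y_d and also forced below y_n.
Above y_d: {y_p, y_f, y_q, y_e, y_t, y_g, y_h}. Below y_n: {y_a, y_r, y_j, y_p, y_q}.
Intersection: {y_p, y_q} — 2.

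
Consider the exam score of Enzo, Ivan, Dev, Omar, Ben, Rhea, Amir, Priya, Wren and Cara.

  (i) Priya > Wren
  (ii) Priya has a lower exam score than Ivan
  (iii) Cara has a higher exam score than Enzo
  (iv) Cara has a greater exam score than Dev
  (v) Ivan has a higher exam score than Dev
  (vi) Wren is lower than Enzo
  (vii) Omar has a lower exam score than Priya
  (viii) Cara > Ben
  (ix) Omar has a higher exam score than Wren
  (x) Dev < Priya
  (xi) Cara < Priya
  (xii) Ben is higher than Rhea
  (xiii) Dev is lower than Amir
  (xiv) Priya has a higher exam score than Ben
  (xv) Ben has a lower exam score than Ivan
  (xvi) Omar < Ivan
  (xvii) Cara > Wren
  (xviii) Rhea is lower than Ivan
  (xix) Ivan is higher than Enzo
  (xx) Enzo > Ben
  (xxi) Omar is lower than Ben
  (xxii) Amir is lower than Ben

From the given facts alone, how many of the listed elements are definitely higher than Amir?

Directly above Amir: Ben.
One step further: Enzo, Cara, Priya, Ivan (5 so far).
Nothing else is reachable above Amir; 5 in all.

5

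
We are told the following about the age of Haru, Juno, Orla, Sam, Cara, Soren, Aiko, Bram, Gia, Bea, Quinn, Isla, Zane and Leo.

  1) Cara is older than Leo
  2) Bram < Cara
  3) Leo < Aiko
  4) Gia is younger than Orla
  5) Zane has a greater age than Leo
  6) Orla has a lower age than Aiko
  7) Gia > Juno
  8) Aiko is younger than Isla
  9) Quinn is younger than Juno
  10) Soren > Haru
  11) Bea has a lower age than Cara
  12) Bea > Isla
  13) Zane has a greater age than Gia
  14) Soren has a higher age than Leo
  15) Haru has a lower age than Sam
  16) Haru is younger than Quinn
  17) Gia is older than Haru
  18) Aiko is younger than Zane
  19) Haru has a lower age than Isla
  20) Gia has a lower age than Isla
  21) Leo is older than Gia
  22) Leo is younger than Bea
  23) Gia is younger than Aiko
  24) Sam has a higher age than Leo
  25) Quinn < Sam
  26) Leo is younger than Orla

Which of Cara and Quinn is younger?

Link the given pairs in sequence: Quinn < Juno; Juno < Gia; Gia < Leo; Leo < Orla; Orla < Aiko; Aiko < Isla; Isla < Bea; Bea < Cara.
Chaining these gives Quinn < Juno < Gia < Leo < Orla < Aiko < Isla < Bea < Cara.
So Quinn < Cara; Quinn is the younger of the two.

Quinn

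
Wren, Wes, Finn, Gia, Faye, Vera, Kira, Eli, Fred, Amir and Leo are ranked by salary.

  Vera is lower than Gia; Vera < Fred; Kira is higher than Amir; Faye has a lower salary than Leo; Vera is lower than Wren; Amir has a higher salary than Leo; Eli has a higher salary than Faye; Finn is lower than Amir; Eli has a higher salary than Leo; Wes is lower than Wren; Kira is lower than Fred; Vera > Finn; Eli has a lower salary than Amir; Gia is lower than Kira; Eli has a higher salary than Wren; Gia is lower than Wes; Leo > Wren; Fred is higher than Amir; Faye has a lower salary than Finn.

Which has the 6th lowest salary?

Chaining the given pairs: Faye < Finn < Vera < Gia < Wes < Wren < Leo < Eli < Amir < Kira < Fred.
Counting 6 from the smallest end gives Wren.

Wren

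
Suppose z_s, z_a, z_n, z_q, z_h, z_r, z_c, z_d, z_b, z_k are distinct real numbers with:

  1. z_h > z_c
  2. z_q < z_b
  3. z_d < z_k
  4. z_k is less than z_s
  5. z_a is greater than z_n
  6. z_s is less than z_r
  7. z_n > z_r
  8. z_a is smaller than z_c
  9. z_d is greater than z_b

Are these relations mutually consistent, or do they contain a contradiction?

consistent

The single ordering z_q < z_b < z_d < z_k < z_s < z_r < z_n < z_a < z_c < z_h satisfies every listed relation, so no contradiction arises.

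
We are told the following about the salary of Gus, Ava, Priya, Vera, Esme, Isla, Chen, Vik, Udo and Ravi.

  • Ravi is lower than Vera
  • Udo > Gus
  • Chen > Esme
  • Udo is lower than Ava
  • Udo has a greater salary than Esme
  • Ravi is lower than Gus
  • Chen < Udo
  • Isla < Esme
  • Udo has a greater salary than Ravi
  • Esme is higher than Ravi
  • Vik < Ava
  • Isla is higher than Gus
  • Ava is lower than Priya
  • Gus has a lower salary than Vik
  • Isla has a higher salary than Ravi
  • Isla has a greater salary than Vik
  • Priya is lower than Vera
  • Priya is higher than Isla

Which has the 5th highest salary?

Chen

Chaining the given pairs: Ravi < Gus < Vik < Isla < Esme < Chen < Udo < Ava < Priya < Vera.
Counting 5 from the largest end gives Chen.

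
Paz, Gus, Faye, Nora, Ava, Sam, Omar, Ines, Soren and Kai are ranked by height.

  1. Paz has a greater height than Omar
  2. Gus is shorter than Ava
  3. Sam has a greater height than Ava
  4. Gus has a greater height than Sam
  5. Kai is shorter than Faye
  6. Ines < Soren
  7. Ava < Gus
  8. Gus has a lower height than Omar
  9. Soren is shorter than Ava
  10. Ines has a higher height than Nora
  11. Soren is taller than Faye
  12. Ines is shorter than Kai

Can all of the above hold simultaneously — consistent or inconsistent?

We have Gus < Ava stated directly, yet also Ava < Sam < Gus by chaining the others — so Ava < Gus. Contradiction.

inconsistent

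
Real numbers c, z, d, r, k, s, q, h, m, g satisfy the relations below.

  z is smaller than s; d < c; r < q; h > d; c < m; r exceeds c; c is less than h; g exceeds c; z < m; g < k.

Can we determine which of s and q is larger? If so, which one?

undetermined

Following every chain through s: below s we get z.
q is not reached, and no chain runs the other way from q to s.
So the given relations leave the order of s and q undetermined.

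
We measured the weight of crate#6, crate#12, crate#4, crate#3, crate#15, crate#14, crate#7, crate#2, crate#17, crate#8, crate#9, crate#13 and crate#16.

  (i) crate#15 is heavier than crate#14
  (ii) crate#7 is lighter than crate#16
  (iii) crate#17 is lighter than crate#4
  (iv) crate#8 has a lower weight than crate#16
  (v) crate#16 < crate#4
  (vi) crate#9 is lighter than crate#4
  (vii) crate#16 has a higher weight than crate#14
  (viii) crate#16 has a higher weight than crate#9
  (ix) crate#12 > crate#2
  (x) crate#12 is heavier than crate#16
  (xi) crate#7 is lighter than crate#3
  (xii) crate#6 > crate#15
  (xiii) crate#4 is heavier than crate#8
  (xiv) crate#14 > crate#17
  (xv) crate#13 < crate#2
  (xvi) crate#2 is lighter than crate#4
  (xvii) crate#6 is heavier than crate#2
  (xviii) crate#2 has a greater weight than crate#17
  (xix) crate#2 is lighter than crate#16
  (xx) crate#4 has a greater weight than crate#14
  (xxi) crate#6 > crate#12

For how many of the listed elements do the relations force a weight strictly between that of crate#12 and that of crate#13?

The relations place crate#13 below crate#12. An element lies strictly between them when it is forced above crate#13 and also forced below crate#12.
Above crate#13: {crate#2, crate#16, crate#6, crate#4}. Below crate#12: {crate#9, crate#7, crate#17, crate#14, crate#2, crate#8, crate#16}.
Intersection: {crate#2, crate#16} — 2.

2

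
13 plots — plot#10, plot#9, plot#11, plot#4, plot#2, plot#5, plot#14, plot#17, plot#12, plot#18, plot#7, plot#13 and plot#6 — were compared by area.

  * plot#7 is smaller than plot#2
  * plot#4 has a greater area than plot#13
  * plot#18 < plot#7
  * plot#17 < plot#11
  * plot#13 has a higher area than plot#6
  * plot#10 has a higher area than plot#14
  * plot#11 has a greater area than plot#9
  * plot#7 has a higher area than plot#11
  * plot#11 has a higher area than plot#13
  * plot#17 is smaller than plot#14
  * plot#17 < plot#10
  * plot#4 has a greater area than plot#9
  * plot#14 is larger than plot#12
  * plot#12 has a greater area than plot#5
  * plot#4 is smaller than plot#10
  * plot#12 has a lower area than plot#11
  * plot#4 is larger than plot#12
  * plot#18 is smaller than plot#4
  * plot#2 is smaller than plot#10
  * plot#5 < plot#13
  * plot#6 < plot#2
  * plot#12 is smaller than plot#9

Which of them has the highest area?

Chaining downward from plot#10: directly below it, plot#17, plot#4, plot#14, plot#2; then plot#12, plot#6, plot#13, plot#9, plot#18, plot#7; then plot#5, plot#11.
That covers every other element, and nothing is given above plot#10, so plot#10 is the highest area.

plot#10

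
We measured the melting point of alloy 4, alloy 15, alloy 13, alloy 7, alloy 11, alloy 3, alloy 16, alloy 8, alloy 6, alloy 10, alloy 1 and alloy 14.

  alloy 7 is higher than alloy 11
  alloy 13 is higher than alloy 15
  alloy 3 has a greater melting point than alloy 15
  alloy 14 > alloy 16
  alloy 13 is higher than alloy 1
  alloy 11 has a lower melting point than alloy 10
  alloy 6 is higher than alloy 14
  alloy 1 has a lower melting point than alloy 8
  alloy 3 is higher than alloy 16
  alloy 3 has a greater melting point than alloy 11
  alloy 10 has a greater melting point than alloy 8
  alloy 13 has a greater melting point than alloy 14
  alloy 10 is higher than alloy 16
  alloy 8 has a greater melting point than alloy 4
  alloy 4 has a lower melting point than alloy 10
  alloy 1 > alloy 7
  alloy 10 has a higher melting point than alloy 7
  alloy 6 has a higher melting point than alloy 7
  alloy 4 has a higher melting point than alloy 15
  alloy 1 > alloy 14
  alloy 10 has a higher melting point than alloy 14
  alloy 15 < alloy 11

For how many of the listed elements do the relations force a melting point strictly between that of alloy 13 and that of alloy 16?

The relations place alloy 16 below alloy 13. An element lies strictly between them when it is forced above alloy 16 and also forced below alloy 13.
Above alloy 16: {alloy 14, alloy 1, alloy 8, alloy 10, alloy 6, alloy 3}. Below alloy 13: {alloy 15, alloy 11, alloy 14, alloy 7, alloy 1}.
Intersection: {alloy 14, alloy 1} — 2.

2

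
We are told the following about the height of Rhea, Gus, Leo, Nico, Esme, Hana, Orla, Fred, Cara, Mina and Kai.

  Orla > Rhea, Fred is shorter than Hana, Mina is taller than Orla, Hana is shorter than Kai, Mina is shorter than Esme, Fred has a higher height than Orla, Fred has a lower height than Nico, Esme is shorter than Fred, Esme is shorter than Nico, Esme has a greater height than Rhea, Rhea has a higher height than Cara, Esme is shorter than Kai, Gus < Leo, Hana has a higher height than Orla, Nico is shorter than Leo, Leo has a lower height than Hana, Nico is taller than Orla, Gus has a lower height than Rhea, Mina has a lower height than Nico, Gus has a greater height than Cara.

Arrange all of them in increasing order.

Each adjacent pair is fixed by a given relation: Cara < Gus; Gus < Rhea; Rhea < Orla; Orla < Mina; Mina < Esme; Esme < Fred; Fred < Nico; Nico < Leo; Leo < Hana; Hana < Kai. Chaining them end to end gives the full order.

Cara < Gus < Rhea < Orla < Mina < Esme < Fred < Nico < Leo < Hana < Kai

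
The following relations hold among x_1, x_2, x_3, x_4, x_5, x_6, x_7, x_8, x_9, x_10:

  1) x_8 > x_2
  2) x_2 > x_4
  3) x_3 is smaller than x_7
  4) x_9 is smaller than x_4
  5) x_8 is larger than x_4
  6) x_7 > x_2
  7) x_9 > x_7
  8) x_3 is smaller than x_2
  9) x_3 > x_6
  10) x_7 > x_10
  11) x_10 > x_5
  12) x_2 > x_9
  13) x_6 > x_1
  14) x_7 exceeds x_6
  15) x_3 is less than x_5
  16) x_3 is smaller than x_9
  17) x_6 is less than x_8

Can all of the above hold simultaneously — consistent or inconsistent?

inconsistent

Chaining the given relations yields x_7 < x_9 < x_4 < x_2, so x_7 < x_2. But one relation states x_2 < x_7. These cannot both hold.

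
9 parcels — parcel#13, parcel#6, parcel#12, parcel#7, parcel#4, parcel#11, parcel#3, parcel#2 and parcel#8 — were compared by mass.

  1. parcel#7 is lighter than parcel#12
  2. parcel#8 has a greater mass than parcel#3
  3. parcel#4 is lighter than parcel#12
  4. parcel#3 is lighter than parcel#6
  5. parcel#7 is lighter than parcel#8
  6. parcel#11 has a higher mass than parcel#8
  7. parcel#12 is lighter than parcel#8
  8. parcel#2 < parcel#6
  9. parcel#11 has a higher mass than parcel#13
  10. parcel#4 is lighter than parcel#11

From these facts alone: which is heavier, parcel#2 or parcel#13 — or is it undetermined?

undetermined

Following every chain through parcel#2: above parcel#2 we get parcel#6.
parcel#13 is not reached, and no chain runs the other way from parcel#13 to parcel#2.
So the given relations leave the order of parcel#2 and parcel#13 undetermined.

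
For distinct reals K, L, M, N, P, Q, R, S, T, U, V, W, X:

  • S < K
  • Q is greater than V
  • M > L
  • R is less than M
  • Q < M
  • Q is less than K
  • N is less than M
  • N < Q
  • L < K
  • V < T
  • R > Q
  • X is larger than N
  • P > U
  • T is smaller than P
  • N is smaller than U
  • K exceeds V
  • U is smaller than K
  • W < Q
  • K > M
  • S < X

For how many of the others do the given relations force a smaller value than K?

Directly below K: S, V, L, U, Q, M.
One step further: W, N, R (9 so far).
Nothing else is reachable below K; 9 in all.

9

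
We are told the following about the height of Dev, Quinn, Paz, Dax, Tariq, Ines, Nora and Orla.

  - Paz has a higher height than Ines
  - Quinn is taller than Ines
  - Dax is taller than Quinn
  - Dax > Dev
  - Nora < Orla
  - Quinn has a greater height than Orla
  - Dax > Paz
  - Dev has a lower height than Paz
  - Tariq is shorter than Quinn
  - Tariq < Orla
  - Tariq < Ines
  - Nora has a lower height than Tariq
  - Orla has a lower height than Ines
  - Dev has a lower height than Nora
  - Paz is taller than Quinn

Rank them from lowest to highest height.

Nothing is placed below Dev, so it is least; from there Dev < Nora; Nora < Tariq; Tariq < Orla; Orla < Ines; Ines < Quinn; Quinn < Paz; Paz < Dax, each given directly.

Dev < Nora < Tariq < Orla < Ines < Quinn < Paz < Dax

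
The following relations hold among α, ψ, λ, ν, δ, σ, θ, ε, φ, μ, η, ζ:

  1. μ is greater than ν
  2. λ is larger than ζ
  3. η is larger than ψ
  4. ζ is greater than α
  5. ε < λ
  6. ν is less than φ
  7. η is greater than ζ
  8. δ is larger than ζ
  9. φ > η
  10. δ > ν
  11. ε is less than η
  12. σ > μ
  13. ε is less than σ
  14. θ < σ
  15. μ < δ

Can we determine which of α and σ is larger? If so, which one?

undetermined

Following every chain through α: above α we get ζ, η, φ, δ, λ.
σ is not reached, and no chain runs the other way from σ to α.
So the given relations leave the order of α and σ undetermined.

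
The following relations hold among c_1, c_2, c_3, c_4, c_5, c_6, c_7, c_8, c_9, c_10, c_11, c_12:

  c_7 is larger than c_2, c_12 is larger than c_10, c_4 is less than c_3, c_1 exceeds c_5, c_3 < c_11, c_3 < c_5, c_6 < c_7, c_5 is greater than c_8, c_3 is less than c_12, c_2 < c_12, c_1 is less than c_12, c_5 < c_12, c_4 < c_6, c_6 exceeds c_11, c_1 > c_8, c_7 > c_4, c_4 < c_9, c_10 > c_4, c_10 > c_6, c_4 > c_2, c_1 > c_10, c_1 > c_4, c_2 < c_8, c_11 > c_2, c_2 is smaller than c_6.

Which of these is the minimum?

Chaining upward from c_2: directly above it, c_4, c_8, c_11, c_6, c_7, c_12; then c_3, c_5, c_9, c_10, c_1.
That covers every other element, and nothing is given below c_2, so c_2 is the minimum.

c_2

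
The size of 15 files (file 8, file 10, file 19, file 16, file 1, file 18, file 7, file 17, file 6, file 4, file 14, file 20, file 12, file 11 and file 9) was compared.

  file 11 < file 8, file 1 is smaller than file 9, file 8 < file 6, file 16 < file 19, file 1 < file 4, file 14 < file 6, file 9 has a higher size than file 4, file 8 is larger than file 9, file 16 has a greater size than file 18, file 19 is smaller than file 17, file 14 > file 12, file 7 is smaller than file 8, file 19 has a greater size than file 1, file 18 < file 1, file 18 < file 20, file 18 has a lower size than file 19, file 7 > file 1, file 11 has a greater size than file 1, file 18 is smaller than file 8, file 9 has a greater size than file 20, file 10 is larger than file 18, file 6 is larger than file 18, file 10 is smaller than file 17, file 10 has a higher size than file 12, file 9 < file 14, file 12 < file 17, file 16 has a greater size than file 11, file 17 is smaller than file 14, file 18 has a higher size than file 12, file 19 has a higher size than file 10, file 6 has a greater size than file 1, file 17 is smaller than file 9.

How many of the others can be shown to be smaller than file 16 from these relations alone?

4

From file 16 the given relations immediately reach file 18, file 11.
From those, file 12, file 1 — 4 in total.
Nothing else is reachable below file 16; 4 in all.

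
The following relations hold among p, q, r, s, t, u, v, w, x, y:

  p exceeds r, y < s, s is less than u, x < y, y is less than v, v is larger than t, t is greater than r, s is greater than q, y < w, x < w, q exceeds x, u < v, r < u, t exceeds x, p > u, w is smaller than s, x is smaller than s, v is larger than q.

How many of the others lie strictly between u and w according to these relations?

1

The relations place w below u. An element lies strictly between them when it is forced above w and also forced below u.
Above w: {s, v, p}. Below u: {x, y, q, s, r}.
Intersection: {s} — 1.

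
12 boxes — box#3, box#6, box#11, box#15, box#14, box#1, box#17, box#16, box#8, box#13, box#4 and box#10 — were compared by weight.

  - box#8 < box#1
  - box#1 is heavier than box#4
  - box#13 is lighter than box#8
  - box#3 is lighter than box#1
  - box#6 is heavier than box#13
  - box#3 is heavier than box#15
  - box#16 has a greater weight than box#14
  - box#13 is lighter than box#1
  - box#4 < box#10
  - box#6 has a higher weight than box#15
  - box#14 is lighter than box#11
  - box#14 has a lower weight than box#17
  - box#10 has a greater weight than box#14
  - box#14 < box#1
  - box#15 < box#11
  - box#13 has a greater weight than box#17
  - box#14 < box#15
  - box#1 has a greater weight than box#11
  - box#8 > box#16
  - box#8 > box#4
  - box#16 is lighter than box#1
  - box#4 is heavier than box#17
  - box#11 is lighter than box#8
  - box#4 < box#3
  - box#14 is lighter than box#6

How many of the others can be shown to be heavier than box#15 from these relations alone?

5

Directly above box#15: box#11, box#3, box#6.
One step further: box#8, box#1 (5 so far).
No other element is forced above box#15 by the given relations, so the count is 5.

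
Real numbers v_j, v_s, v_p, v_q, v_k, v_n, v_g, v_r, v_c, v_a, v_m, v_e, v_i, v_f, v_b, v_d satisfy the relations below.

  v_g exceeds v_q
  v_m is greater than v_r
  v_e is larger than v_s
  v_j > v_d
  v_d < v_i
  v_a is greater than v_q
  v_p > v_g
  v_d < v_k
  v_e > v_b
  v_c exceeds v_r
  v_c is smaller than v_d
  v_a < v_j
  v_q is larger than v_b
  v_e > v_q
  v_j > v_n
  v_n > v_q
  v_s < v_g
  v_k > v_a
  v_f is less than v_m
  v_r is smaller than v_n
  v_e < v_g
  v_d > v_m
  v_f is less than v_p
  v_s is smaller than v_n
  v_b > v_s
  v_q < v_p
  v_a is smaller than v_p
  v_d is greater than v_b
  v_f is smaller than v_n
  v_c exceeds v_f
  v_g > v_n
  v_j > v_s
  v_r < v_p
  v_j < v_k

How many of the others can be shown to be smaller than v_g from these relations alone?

The elements the relations force below v_g are v_f, v_s, v_b, v_q, v_r, v_e, v_n — no chain reaches any other.
That is 7.

7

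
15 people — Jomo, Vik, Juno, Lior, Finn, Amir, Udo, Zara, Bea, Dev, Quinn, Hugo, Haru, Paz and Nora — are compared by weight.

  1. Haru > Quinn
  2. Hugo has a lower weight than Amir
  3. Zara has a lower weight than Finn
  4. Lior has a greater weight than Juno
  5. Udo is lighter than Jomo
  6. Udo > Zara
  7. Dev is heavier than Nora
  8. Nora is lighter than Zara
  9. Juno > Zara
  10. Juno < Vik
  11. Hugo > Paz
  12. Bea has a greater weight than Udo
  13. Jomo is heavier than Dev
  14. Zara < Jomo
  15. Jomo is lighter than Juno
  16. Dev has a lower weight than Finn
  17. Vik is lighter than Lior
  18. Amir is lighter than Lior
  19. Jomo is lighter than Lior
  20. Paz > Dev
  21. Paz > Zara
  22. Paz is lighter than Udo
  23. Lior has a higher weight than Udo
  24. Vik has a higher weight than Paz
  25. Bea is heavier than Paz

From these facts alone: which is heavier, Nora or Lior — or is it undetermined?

Lior

Nora < Dev and Dev < Paz give Nora < Paz.
With Paz < Udo: Nora < Dev < Paz < Udo.
With Udo < Jomo: Nora < Dev < Paz < Udo < Jomo.
Then Jomo < Lior extends the chain to Lior.
So Lior is heavier.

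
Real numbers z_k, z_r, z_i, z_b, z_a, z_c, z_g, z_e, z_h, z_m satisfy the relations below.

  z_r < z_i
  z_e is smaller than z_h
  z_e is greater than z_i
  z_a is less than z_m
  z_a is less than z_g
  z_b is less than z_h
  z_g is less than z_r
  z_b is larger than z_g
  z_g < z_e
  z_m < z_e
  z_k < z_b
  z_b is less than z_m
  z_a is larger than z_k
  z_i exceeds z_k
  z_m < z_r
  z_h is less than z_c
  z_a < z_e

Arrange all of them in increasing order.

Nothing is placed below z_k, so it is least; from there z_k < z_a; z_a < z_g; z_g < z_b; z_b < z_m; z_m < z_r; z_r < z_i; z_i < z_e; z_e < z_h; z_h < z_c, each given directly.

z_k < z_a < z_g < z_b < z_m < z_r < z_i < z_e < z_h < z_c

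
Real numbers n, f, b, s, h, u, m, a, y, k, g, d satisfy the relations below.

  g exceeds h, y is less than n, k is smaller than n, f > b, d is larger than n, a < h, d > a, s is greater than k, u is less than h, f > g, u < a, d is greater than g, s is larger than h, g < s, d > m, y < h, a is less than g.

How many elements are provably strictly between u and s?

The relations place u below s. An element lies strictly between them when it is forced above u and also forced below s.
Above u: {a, h, g, f, d}. Below s: {y, a, k, h, g}.
Intersection: {a, h, g} — 3.

3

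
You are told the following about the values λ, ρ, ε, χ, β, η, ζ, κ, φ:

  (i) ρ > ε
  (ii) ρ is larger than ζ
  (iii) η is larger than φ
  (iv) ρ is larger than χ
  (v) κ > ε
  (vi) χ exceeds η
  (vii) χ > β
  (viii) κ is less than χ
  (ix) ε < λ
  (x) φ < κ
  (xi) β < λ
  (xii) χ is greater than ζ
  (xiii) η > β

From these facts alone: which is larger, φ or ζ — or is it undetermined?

Following every chain through φ: above φ we get κ, η, χ, ρ.
ζ is not reached, and no chain runs the other way from ζ to φ.
So the given relations leave the order of φ and ζ undetermined.

undetermined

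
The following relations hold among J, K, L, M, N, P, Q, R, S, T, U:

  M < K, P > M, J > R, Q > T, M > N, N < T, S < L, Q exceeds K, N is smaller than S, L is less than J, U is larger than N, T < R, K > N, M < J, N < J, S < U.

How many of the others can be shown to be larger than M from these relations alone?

Directly above M: P, K, J.
One step further: Q (4 so far).
Nothing else is reachable above M; 4 in all.

4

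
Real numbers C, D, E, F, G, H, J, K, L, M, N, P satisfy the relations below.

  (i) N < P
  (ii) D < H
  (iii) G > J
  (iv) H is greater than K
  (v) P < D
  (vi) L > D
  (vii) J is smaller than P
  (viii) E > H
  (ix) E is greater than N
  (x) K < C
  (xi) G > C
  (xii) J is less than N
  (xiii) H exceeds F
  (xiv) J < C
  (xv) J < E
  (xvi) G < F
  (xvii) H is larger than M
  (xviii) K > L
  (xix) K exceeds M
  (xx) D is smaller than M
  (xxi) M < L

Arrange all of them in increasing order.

The consecutive links are each given: J < N; N < P; P < D; D < M; M < L; L < K; K < C; C < G; G < F; F < H; H < E.

J < N < P < D < M < L < K < C < G < F < H < E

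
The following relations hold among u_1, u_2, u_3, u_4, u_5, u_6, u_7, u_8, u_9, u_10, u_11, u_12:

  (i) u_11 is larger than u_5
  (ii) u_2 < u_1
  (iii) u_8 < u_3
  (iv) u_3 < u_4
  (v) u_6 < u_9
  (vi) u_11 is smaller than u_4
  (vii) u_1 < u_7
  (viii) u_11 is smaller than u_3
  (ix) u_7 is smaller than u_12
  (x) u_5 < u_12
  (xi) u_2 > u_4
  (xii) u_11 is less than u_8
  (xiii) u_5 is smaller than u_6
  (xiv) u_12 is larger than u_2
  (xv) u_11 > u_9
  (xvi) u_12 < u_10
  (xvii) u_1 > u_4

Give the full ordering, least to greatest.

u_5 < u_6 < u_9 < u_11 < u_8 < u_3 < u_4 < u_2 < u_1 < u_7 < u_12 < u_10

The consecutive links are each given: u_5 < u_6; u_6 < u_9; u_9 < u_11; u_11 < u_8; u_8 < u_3; u_3 < u_4; u_4 < u_2; u_2 < u_1; u_1 < u_7; u_7 < u_12; u_12 < u_10.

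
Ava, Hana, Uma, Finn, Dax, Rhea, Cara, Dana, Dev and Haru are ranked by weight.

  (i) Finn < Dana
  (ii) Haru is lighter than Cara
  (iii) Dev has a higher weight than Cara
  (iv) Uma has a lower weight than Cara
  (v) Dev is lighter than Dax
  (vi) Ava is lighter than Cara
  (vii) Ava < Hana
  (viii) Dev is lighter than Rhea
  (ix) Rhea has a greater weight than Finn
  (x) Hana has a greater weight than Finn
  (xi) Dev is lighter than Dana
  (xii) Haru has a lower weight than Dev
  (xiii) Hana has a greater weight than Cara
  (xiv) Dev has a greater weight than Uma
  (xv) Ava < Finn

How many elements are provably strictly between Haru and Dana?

2

The relations place Haru below Dana. An element lies strictly between them when it is forced above Haru and also forced below Dana.
Above Haru: {Cara, Dev, Hana, Dax, Rhea}. Below Dana: {Ava, Finn, Uma, Cara, Dev}.
Intersection: {Cara, Dev} — 2.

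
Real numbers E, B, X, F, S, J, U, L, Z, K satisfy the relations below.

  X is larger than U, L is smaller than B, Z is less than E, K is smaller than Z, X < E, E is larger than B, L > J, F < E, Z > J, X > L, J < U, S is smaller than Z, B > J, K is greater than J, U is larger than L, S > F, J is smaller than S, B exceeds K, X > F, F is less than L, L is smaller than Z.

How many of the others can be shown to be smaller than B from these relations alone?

The elements the relations force below B are F, J, L, K — no chain reaches any other.
That is 4.

4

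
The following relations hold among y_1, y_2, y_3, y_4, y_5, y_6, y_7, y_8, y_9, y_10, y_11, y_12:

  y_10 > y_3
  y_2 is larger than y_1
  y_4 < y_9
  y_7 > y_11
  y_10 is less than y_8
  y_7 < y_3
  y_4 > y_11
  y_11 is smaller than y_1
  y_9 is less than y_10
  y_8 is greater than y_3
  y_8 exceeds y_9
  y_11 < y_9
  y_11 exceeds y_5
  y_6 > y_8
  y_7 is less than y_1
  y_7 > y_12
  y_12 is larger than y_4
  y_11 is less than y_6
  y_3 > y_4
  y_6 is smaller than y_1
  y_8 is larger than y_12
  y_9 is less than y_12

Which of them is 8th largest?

y_12

Piecing the relations together gives one ordering: y_5 < y_11 < y_4 < y_9 < y_12 < y_7 < y_3 < y_10 < y_8 < y_6 < y_1 < y_2.
The 8th largest is y_12.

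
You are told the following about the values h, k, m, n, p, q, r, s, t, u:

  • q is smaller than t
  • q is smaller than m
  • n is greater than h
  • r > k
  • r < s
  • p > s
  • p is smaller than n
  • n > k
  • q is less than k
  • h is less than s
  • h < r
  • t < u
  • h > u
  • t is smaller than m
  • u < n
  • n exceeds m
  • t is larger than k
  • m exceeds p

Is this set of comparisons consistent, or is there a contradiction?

consistent

The single ordering q < k < t < u < h < r < s < p < m < n satisfies every listed relation, so no contradiction arises.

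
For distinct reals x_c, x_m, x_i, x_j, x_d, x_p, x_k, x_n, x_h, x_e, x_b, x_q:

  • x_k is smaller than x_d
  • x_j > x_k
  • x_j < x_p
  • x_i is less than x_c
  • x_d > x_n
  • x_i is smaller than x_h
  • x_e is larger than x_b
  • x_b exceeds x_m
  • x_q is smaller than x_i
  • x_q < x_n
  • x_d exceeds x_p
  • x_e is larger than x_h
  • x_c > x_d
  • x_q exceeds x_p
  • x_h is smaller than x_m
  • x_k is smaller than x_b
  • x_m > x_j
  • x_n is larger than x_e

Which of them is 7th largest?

Piecing the relations together gives one ordering: x_k < x_j < x_p < x_q < x_i < x_h < x_m < x_b < x_e < x_n < x_d < x_c.
Counting 7 from the largest end gives x_h.

x_h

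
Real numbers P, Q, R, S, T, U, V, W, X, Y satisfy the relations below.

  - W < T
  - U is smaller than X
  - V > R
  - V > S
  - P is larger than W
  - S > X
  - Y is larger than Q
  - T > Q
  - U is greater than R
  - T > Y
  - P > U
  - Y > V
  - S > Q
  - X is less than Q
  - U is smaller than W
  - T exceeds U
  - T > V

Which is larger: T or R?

T

R < U and U < X give R < X.
With X < Q: R < U < X < Q.
Then Q < S extends the chain to S.
With S < V: R < U < X < Q < S < V.
Then V < Y extends the chain to Y.
Then Y < T extends the chain to T.
So R < T; T is the larger of the two.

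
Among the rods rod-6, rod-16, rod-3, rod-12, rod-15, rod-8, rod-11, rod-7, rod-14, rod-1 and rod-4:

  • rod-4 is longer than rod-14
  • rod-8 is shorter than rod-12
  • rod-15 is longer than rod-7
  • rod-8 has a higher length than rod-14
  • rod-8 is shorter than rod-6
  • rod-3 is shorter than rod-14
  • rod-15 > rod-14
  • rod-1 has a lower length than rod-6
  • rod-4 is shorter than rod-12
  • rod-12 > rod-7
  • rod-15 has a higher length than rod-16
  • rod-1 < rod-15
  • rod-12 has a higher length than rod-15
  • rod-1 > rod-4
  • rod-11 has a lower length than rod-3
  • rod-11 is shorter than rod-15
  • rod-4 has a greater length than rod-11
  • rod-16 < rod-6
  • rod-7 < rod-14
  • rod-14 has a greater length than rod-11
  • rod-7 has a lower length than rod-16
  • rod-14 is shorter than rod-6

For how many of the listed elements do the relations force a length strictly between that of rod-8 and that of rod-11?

Chaining upward from rod-11 reaches: rod-3, rod-14, rod-4, rod-1, rod-15, rod-6, rod-12.
Chaining downward from rod-8 reaches: rod-3, rod-7, rod-14.
Strictly between rod-11 and rod-8 are those in both lists: rod-3, rod-14 — 2 elements.

2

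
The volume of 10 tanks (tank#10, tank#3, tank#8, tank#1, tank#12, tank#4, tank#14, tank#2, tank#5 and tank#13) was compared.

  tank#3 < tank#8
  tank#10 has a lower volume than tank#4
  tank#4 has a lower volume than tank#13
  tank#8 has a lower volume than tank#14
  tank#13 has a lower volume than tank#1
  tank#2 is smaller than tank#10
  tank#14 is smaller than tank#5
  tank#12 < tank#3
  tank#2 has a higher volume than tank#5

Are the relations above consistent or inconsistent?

consistent

Every relation is compatible with tank#12 < tank#3 < tank#8 < tank#14 < tank#5 < tank#2 < tank#10 < tank#4 < tank#13 < tank#1; the set is consistent.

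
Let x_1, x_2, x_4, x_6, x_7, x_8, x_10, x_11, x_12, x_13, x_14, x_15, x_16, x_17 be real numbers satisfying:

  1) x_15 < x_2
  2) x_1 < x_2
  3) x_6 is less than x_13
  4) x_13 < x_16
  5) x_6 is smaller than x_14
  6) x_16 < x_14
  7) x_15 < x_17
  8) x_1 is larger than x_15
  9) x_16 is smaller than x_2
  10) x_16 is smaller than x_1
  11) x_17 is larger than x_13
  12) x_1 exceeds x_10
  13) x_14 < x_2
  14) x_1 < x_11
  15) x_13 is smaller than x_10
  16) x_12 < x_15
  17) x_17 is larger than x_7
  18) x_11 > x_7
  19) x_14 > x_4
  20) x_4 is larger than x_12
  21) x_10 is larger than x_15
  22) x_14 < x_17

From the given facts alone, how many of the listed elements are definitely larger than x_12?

8

Directly above x_12: x_15, x_4.
One step further: x_10, x_1, x_14, x_2, x_17 (7 so far).
One step further: x_11 (8 so far).
No other element is forced above x_12 by the given relations, so the count is 8.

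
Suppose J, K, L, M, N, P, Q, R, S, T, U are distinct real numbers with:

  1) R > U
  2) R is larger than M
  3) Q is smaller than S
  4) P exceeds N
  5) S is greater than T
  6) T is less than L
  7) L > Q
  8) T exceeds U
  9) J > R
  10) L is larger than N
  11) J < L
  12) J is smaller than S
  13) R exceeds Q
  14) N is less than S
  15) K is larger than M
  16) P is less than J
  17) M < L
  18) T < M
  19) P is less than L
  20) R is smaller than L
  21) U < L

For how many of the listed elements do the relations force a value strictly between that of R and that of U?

The relations place U below R. An element lies strictly between them when it is forced above U and also forced below R.
Above U: {T, M, K, J, L, S}. Below R: {Q, T, M}.
Intersection: {T, M} — 2.

2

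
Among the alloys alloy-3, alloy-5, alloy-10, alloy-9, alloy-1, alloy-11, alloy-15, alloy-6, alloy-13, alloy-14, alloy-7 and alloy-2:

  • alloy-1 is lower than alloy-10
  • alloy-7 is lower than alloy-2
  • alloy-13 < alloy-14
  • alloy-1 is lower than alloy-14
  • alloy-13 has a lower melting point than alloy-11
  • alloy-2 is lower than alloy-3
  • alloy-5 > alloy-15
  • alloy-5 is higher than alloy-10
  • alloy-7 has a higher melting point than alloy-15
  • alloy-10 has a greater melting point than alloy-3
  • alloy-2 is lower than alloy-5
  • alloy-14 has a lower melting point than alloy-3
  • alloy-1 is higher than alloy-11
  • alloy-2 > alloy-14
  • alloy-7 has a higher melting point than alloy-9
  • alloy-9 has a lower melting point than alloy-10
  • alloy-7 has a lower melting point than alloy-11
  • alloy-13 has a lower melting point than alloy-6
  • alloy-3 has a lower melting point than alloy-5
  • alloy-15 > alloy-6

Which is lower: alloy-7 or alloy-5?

alloy-7

alloy-7 < alloy-11 < alloy-1 < alloy-14 < alloy-3 < alloy-10 < alloy-5, by transitivity through alloy-11, alloy-1, alloy-14, alloy-3, alloy-10.
So alloy-7 < alloy-5; alloy-7 is the lower of the two.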